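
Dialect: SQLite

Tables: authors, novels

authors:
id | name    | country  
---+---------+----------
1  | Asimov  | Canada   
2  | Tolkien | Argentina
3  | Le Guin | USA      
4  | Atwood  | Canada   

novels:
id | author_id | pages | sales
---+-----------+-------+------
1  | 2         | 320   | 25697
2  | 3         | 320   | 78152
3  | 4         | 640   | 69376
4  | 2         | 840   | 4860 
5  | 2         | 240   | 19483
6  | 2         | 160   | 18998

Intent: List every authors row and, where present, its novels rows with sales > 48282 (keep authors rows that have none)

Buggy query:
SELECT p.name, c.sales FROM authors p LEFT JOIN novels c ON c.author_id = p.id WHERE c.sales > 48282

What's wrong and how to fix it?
Bug: Filtering c.sales in WHERE discards the NULL rows produced by LEFT JOIN, turning it into an inner join

Fix: Put 'c.sales > 48282' in the JOIN's ON clause instead of WHERE

Corrected query:
SELECT p.name, c.sales FROM authors p LEFT JOIN novels c ON c.author_id = p.id AND c.sales > 48282

Result:
name    | sales
--------+------
Asimov  | NULL 
Tolkien | NULL 
Le Guin | 78152
Atwood  | 69376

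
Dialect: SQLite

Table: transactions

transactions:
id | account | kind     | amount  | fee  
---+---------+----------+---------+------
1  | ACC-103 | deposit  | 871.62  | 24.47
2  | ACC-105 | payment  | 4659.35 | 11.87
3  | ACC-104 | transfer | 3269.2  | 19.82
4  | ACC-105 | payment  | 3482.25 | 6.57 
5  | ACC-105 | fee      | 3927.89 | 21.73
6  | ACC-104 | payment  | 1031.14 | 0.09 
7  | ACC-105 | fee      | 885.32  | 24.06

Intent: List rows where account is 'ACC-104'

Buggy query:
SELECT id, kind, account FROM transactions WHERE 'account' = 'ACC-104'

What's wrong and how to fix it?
Bug: 'account' in single quotes is a string literal, not the column; the comparison is literal-vs-literal and never true

Fix: Reference the column as account without single quotes

Corrected query:
SELECT id, kind, account FROM transactions WHERE account = 'ACC-104'

Result:
id | kind     | account
---+----------+--------
3  | transfer | ACC-104
6  | payment  | ACC-104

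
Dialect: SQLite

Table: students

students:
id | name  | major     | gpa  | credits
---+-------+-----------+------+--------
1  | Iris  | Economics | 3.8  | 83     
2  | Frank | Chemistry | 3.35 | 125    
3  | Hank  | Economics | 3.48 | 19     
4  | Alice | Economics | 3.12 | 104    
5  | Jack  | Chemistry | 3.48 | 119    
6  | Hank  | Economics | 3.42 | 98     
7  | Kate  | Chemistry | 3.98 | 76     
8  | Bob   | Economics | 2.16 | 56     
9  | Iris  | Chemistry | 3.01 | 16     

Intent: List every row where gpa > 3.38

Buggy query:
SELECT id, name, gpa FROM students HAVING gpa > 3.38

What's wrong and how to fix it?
Bug: HAVING filters the output of aggregation, but this query has no GROUP BY and no aggregate functions, so SQLite rejects it (HAVING clause on a non-aggregate query); the condition here is per row

Fix: Use WHERE for row-level filtering

Corrected query:
SELECT id, name, gpa FROM students WHERE gpa > 3.38

Result:
id | name | gpa 
---+------+-----
1  | Iris | 3.8 
3  | Hank | 3.48
5  | Jack | 3.48
6  | Hank | 3.42
7  | Kate | 3.98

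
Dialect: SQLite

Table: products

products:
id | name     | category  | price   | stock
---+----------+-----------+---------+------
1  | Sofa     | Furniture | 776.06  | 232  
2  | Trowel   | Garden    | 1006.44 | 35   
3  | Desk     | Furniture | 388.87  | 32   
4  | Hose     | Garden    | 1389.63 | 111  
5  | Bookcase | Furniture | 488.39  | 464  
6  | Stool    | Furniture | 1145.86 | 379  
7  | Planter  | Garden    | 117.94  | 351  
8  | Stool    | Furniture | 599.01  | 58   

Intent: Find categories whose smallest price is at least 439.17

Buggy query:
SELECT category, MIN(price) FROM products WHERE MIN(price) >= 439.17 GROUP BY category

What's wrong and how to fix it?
Bug: MIN() in WHERE is a misuse of aggregate

Fix: Use HAVING for the per-group MIN condition

Corrected query:
SELECT category, MIN(price) FROM products GROUP BY category HAVING MIN(price) >= 439.17

Result:
(no rows)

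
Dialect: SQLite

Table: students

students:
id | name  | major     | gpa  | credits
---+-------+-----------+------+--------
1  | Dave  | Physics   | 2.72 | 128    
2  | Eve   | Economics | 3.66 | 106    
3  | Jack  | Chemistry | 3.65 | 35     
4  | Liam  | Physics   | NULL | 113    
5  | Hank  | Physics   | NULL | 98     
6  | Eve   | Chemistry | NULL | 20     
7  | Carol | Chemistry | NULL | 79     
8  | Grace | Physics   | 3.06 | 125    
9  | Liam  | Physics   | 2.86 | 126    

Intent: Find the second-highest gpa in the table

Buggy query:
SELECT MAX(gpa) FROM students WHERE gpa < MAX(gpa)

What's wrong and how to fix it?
Bug: The inner MAX is an aggregate inside WHERE, which is not allowed

Fix: Put the inner MAX in a scalar subquery

Corrected query:
SELECT MAX(gpa) FROM students WHERE gpa < (SELECT MAX(gpa) FROM students)

Result:
MAX(gpa)
--------
3.65    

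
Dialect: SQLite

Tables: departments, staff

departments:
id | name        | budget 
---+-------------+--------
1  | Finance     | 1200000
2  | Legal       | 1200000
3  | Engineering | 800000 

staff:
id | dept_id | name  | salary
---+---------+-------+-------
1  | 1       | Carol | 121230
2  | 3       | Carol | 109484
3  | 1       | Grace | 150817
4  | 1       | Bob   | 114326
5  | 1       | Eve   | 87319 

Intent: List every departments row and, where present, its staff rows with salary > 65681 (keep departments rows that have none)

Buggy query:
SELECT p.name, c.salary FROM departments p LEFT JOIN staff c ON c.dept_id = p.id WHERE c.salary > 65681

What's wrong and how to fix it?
Bug: A WHERE condition on the right-hand table after LEFT JOIN drops unmatched parents

Fix: Put 'c.salary > 65681' in the JOIN's ON clause instead of WHERE

Corrected query:
SELECT p.name, c.salary FROM departments p LEFT JOIN staff c ON c.dept_id = p.id AND c.salary > 65681

Result:
name        | salary
------------+-------
Finance     | 87319 
Finance     | 114326
Finance     | 121230
Finance     | 150817
Legal       | NULL  
Engineering | 109484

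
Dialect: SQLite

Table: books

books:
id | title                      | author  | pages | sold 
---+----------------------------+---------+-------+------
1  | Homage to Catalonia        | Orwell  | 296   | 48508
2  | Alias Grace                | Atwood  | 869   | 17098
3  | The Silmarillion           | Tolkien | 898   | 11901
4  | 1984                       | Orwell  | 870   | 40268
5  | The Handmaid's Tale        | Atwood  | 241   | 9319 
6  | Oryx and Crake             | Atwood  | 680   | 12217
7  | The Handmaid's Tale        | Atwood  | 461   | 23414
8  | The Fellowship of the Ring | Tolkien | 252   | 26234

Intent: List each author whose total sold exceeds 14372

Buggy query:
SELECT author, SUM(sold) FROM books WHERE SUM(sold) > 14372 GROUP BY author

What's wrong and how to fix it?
Bug: Aggregate functions cannot appear in a WHERE clause

Fix: Move the aggregate condition to a HAVING clause

Corrected query:
SELECT author, SUM(sold) FROM books GROUP BY author HAVING SUM(sold) > 14372

Result:
author  | SUM(sold)
--------+----------
Atwood  | 62048    
Orwell  | 88776    
Tolkien | 38135    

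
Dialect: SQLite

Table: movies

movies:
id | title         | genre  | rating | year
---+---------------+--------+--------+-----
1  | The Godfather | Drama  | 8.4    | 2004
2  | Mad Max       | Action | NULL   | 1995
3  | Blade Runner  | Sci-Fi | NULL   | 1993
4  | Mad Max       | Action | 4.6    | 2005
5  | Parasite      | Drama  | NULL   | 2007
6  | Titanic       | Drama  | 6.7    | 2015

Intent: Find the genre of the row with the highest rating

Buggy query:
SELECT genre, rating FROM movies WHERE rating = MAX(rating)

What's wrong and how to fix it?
Bug: MAX(rating) is an aggregate and cannot be used directly in WHERE

Fix: Wrap MAX in a scalar subquery so WHERE compares against a single value

Corrected query:
SELECT genre, rating FROM movies WHERE rating = (SELECT MAX(rating) FROM movies)

Result:
genre | rating
------+-------
Drama | 8.4   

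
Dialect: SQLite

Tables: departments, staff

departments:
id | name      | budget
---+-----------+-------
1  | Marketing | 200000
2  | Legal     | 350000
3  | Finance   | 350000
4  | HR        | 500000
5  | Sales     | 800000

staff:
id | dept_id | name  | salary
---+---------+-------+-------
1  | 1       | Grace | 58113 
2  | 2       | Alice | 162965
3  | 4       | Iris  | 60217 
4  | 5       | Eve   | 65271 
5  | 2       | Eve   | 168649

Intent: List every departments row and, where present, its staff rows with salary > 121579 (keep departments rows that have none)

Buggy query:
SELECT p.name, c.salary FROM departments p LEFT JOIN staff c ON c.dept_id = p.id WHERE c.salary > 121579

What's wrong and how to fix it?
Bug: Filtering c.salary in WHERE discards the NULL rows produced by LEFT JOIN, turning it into an inner join

Fix: Put 'c.salary > 121579' in the JOIN's ON clause instead of WHERE

Corrected query:
SELECT p.name, c.salary FROM departments p LEFT JOIN staff c ON c.dept_id = p.id AND c.salary > 121579

Result:
name      | salary
----------+-------
Marketing | NULL  
Legal     | 162965
Legal     | 168649
Finance   | NULL  
HR        | NULL  
Sales     | NULL  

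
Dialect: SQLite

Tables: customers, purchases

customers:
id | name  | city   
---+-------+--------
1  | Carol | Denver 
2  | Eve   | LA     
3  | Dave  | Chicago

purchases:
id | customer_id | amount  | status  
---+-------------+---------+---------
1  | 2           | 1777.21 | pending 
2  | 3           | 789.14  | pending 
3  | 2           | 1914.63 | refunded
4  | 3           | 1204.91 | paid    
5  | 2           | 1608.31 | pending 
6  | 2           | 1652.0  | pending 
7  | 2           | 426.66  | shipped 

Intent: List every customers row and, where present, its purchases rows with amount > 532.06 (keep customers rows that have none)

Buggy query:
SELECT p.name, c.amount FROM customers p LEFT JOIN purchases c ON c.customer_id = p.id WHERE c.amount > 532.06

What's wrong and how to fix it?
Bug: A WHERE condition on the right-hand table after LEFT JOIN drops unmatched parents

Fix: Put 'c.amount > 532.06' in the JOIN's ON clause instead of WHERE

Corrected query:
SELECT p.name, c.amount FROM customers p LEFT JOIN purchases c ON c.customer_id = p.id AND c.amount > 532.06

Result:
name  | amount 
------+--------
Carol | NULL   
Eve   | 1608.31
Eve   | 1652   
Eve   | 1777.21
Eve   | 1914.63
Dave  | 789.14 
Dave  | 1204.91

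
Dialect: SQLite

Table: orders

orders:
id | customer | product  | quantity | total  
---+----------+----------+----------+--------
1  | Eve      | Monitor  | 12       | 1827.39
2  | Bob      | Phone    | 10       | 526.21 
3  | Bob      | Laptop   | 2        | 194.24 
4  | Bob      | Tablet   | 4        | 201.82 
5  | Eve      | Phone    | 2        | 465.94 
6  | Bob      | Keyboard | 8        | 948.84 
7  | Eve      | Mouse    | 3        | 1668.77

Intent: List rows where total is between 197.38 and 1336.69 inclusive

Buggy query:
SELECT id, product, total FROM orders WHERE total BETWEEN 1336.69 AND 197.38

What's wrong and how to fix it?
Bug: The bounds are reversed; BETWEEN a AND b requires a <= b to match anything

Fix: Write BETWEEN 197.38 AND 1336.69

Corrected query:
SELECT id, product, total FROM orders WHERE total BETWEEN 197.38 AND 1336.69

Result:
id | product  | total 
---+----------+-------
2  | Phone    | 526.21
4  | Tablet   | 201.82
5  | Phone    | 465.94
6  | Keyboard | 948.84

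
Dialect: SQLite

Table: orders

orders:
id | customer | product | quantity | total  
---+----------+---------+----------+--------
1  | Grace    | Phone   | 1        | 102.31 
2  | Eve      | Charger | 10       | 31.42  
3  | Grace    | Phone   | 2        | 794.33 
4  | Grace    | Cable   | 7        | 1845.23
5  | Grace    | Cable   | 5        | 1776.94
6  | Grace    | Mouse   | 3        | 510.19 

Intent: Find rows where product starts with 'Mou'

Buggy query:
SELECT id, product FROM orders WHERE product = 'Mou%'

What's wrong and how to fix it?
Bug: Wildcards only work with LIKE; '=' treats '%' as a literal character

Fix: Use LIKE for wildcard pattern matching

Corrected query:
SELECT id, product FROM orders WHERE product LIKE 'Mou%'

Result:
id | product
---+--------
6  | Mouse  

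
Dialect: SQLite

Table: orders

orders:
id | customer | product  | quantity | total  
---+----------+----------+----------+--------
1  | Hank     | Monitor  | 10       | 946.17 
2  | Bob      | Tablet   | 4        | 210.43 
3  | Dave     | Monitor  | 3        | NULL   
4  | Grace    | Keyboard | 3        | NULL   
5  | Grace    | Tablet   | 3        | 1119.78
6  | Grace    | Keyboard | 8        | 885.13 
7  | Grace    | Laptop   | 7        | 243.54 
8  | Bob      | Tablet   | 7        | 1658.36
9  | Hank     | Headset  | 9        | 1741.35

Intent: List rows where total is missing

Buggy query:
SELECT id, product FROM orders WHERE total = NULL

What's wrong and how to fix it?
Bug: '= NULL' is always unknown in SQL three-valued logic, so no rows match

Fix: Replace '= NULL' with 'IS NULL'

Corrected query:
SELECT id, product FROM orders WHERE total IS NULL

Result:
id | product 
---+---------
3  | Monitor 
4  | Keyboard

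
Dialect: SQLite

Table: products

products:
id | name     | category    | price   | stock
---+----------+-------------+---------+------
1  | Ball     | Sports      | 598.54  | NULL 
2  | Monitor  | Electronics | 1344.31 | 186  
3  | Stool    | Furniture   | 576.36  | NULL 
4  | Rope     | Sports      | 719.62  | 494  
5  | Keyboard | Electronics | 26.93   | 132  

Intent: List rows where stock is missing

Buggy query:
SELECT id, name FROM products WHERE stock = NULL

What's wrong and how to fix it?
Bug: Comparing to NULL with '=' never matches; NULL = NULL is unknown, not true

Fix: Replace '= NULL' with 'IS NULL'

Corrected query:
SELECT id, name FROM products WHERE stock IS NULL

Result:
id | name 
---+------
1  | Ball 
3  | Stool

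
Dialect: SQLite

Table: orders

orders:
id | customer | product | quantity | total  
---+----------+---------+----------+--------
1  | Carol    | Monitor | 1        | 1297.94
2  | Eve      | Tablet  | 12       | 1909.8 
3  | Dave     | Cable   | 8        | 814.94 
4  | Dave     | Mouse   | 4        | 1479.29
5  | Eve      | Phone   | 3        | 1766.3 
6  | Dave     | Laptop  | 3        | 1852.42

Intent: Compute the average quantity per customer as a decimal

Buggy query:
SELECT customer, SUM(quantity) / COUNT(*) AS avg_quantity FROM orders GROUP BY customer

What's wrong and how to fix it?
Bug: SUM(quantity) and COUNT(*) are both integers; the division truncates the fractional part

Fix: Multiply by 1.0 (or CAST to REAL) to force floating-point division

Corrected query:
SELECT customer, SUM(quantity) * 1.0 / COUNT(*) AS avg_quantity FROM orders GROUP BY customer

Result:
customer | avg_quantity
---------+-------------
Carol    | 1           
Dave     | 5           
Eve      | 7.5         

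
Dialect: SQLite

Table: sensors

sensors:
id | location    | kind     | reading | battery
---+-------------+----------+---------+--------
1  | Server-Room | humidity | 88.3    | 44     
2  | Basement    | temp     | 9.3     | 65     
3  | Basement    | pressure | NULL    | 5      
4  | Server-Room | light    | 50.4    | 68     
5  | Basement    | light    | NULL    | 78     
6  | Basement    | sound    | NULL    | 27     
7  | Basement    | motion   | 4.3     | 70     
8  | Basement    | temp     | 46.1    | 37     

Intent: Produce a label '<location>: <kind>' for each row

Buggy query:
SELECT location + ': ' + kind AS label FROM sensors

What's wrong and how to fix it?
Bug: '+' is numeric addition; on text columns SQLite converts them to 0 instead of concatenating

Fix: Replace + with || to concatenate text

Corrected query:
SELECT location || ': ' || kind AS label FROM sensors

Result:
label                
---------------------
Server-Room: humidity
Basement: temp       
Basement: pressure   
Server-Room: light   
Basement: light      
Basement: sound      
Basement: motion     
Basement: temp       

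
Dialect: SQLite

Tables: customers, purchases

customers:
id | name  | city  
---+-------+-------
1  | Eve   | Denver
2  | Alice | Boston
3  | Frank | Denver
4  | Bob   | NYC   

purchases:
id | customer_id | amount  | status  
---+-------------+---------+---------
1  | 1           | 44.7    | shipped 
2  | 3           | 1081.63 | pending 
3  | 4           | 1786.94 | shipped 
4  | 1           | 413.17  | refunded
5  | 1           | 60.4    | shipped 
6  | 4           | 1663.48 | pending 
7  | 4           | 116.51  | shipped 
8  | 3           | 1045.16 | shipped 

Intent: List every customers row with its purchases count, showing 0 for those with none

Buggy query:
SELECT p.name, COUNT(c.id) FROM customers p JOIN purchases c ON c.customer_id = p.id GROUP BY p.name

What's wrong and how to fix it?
Bug: INNER JOIN drops customers rows that have no matching purchases rows

Fix: Switch to LEFT JOIN to retain unmatched parent rows

Corrected query:
SELECT p.name, COUNT(c.id) FROM customers p LEFT JOIN purchases c ON c.customer_id = p.id GROUP BY p.name

Result:
name  | COUNT(c.id)
------+------------
Alice | 0          
Bob   | 3          
Eve   | 3          
Frank | 2          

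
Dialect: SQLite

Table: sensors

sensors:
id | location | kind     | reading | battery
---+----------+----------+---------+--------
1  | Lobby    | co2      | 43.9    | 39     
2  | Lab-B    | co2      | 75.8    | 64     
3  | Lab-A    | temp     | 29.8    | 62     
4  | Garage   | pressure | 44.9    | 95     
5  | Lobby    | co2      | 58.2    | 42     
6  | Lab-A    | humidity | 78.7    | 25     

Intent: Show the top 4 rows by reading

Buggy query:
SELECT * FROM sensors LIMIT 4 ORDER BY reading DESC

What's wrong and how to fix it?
Bug: ORDER BY cannot follow LIMIT; LIMIT is the final clause

Fix: Sort with ORDER BY, then apply LIMIT

Corrected query:
SELECT * FROM sensors ORDER BY reading DESC LIMIT 4

Result:
id | location | kind     | reading | battery
---+----------+----------+---------+--------
6  | Lab-A    | humidity | 78.7    | 25     
2  | Lab-B    | co2      | 75.8    | 64     
5  | Lobby    | co2      | 58.2    | 42     
4  | Garage   | pressure | 44.9    | 95     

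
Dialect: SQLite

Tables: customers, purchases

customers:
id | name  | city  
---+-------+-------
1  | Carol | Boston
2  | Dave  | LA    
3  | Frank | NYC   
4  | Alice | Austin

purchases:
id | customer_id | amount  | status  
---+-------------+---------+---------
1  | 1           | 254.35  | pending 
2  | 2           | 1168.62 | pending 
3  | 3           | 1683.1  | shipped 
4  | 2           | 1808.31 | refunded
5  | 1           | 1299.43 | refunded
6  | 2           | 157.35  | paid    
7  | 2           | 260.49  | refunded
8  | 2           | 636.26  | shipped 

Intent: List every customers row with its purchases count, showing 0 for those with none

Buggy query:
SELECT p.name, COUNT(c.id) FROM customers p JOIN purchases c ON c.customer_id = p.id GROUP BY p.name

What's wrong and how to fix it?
Bug: INNER JOIN drops customers rows that have no matching purchases rows

Fix: Use LEFT JOIN so parents without children still appear (COUNT(c.id) gives 0)

Corrected query:
SELECT p.name, COUNT(c.id) FROM customers p LEFT JOIN purchases c ON c.customer_id = p.id GROUP BY p.name

Result:
name  | COUNT(c.id)
------+------------
Alice | 0          
Carol | 2          
Dave  | 5          
Frank | 1          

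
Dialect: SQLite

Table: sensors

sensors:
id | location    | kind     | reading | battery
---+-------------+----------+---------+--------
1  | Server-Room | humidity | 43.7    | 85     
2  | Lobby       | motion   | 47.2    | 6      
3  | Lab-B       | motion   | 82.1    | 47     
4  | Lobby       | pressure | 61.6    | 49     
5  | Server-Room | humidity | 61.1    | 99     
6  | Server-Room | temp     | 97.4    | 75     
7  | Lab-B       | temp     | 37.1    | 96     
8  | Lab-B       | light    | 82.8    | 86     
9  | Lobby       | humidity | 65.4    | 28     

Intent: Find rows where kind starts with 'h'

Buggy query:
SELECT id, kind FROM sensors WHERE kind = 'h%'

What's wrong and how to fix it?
Bug: Wildcards only work with LIKE; '=' treats '%' as a literal character

Fix: Replace '=' with LIKE so 'h%' is treated as a pattern

Corrected query:
SELECT id, kind FROM sensors WHERE kind LIKE 'h%'

Result:
id | kind    
---+---------
1  | humidity
5  | humidity
9  | humidity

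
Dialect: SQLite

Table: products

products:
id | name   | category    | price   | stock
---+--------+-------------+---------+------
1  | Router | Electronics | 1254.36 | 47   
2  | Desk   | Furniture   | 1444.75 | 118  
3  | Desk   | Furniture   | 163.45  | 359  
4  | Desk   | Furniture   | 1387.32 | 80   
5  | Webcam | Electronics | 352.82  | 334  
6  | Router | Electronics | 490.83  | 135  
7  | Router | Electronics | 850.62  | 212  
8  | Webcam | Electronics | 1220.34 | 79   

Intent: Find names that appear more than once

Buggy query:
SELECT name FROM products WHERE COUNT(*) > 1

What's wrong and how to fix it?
Bug: COUNT(*) is an aggregate and cannot be used in WHERE

Fix: Group first, then use HAVING for the count condition

Corrected query:
SELECT name FROM products GROUP BY name HAVING COUNT(*) > 1

Result:
name  
------
Desk  
Router
Webcam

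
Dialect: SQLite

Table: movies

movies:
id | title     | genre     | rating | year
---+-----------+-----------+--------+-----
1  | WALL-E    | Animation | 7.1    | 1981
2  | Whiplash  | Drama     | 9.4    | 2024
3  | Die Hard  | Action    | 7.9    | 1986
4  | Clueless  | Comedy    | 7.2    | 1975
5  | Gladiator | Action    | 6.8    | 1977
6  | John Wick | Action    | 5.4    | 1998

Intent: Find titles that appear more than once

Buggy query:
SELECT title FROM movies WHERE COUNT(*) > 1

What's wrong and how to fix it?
Bug: COUNT(*) is an aggregate and cannot be used in WHERE

Fix: Group first, then use HAVING for the count condition

Corrected query:
SELECT title FROM movies GROUP BY title HAVING COUNT(*) > 1

Result:
(no rows)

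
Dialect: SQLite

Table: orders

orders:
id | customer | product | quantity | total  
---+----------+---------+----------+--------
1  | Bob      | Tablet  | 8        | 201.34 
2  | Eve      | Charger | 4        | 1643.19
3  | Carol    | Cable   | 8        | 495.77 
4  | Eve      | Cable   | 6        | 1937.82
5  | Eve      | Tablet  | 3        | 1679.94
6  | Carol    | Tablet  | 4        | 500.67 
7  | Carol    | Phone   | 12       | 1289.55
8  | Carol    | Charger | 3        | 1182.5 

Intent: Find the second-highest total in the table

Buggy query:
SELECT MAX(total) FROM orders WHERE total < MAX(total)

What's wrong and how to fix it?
Bug: MAX(total) on the right of the comparison is an aggregate-in-WHERE error

Fix: Compute the overall MAX in a subquery, then take MAX of rows below it

Corrected query:
SELECT MAX(total) FROM orders WHERE total < (SELECT MAX(total) FROM orders)

Result:
MAX(total)
----------
1679.94   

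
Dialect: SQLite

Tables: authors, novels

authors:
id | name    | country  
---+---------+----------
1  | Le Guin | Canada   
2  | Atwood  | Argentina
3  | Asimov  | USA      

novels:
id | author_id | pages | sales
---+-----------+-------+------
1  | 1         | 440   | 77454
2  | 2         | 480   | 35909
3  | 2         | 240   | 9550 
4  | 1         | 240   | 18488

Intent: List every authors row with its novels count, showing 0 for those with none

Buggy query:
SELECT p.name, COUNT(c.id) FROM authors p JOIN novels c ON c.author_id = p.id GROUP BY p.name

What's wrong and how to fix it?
Bug: INNER JOIN drops authors rows that have no matching novels rows

Fix: Switch to LEFT JOIN to retain unmatched parent rows

Corrected query:
SELECT p.name, COUNT(c.id) FROM authors p LEFT JOIN novels c ON c.author_id = p.id GROUP BY p.name

Result:
name    | COUNT(c.id)
--------+------------
Asimov  | 0          
Atwood  | 2          
Le Guin | 2          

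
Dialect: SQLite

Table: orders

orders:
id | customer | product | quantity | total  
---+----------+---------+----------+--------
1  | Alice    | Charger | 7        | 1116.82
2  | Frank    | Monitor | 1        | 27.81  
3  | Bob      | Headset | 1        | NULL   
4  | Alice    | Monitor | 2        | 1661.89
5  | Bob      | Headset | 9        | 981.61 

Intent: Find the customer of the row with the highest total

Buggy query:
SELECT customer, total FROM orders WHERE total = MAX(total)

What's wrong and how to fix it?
Bug: MAX(total) is an aggregate and cannot be used directly in WHERE

Fix: Use a subquery: WHERE total = (SELECT MAX(total) FROM orders)

Corrected query:
SELECT customer, total FROM orders WHERE total = (SELECT MAX(total) FROM orders)

Result:
customer | total  
---------+--------
Alice    | 1661.89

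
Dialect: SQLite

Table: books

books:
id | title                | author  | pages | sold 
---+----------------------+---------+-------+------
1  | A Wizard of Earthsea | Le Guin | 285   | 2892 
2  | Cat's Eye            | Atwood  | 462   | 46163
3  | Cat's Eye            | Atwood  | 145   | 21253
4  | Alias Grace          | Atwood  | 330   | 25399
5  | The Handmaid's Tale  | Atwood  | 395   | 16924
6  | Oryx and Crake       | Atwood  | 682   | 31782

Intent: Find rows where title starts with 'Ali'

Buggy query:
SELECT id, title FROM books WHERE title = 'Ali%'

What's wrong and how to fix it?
Bug: Wildcards only work with LIKE; '=' treats '%' as a literal character

Fix: Replace '=' with LIKE so 'Ali%' is treated as a pattern

Corrected query:
SELECT id, title FROM books WHERE title LIKE 'Ali%'

Result:
id | title      
---+------------
4  | Alias Grace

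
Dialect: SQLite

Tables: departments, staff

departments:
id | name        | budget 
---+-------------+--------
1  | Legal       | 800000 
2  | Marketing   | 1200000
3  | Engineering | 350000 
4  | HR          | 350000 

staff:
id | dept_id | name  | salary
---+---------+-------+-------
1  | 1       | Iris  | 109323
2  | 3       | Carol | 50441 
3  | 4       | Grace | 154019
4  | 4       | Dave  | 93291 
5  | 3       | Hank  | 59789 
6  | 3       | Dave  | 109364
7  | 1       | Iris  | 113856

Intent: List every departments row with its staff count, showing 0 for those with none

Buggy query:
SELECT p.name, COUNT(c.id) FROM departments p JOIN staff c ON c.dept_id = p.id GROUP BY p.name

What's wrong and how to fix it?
Bug: INNER JOIN drops departments rows that have no matching staff rows

Fix: Switch to LEFT JOIN to retain unmatched parent rows

Corrected query:
SELECT p.name, COUNT(c.id) FROM departments p LEFT JOIN staff c ON c.dept_id = p.id GROUP BY p.name

Result:
name        | COUNT(c.id)
------------+------------
Engineering | 3          
HR          | 2          
Legal       | 2          
Marketing   | 0          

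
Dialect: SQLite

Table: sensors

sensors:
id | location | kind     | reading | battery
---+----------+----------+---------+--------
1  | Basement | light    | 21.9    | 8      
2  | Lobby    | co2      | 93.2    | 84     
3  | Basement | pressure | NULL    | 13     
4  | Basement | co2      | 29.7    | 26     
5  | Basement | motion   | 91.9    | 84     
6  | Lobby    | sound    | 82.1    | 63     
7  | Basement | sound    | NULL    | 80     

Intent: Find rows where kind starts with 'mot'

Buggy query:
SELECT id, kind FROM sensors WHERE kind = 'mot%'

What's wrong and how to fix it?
Bug: Wildcards only work with LIKE; '=' treats '%' as a literal character

Fix: Use LIKE for wildcard pattern matching

Corrected query:
SELECT id, kind FROM sensors WHERE kind LIKE 'mot%'

Result:
id | kind  
---+-------
5  | motion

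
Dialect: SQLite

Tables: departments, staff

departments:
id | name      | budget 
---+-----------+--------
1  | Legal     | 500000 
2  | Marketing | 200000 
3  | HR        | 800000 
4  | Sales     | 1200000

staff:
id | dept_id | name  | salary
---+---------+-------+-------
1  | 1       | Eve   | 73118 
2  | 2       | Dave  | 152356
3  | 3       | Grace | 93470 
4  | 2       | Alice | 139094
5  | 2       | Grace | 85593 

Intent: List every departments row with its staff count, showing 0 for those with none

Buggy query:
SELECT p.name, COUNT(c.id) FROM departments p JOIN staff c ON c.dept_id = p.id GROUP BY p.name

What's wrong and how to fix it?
Bug: An inner join excludes parents with zero children

Fix: Use LEFT JOIN so parents without children still appear (COUNT(c.id) gives 0)

Corrected query:
SELECT p.name, COUNT(c.id) FROM departments p LEFT JOIN staff c ON c.dept_id = p.id GROUP BY p.name

Result:
name      | COUNT(c.id)
----------+------------
HR        | 1          
Legal     | 1          
Marketing | 3          
Sales     | 0          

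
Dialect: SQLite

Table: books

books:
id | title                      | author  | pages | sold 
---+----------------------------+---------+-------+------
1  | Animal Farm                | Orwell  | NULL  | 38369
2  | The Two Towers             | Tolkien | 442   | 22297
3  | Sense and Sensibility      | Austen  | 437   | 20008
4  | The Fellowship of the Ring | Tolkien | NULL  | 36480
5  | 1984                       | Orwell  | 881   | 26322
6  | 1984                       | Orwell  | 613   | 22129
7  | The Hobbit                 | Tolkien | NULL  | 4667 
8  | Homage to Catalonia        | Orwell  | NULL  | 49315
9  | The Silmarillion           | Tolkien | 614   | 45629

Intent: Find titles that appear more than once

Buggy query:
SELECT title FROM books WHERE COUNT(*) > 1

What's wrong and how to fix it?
Bug: COUNT(*) is an aggregate and cannot be used in WHERE

Fix: Group first, then use HAVING for the count condition

Corrected query:
SELECT title FROM books GROUP BY title HAVING COUNT(*) > 1

Result:
title
-----
1984 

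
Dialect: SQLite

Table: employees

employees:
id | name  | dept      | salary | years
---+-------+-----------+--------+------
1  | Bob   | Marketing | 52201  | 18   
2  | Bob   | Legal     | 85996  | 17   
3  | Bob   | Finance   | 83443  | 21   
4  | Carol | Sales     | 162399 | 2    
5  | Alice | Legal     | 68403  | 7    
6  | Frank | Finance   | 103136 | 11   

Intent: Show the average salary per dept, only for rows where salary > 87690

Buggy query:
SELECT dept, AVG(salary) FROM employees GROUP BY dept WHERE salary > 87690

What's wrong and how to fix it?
Bug: Row-level WHERE must come before GROUP BY in the clause order

Fix: Place WHERE between FROM and GROUP BY

Corrected query:
SELECT dept, AVG(salary) FROM employees WHERE salary > 87690 GROUP BY dept

Result:
dept    | AVG(salary)
--------+------------
Finance | 103136     
Sales   | 162399     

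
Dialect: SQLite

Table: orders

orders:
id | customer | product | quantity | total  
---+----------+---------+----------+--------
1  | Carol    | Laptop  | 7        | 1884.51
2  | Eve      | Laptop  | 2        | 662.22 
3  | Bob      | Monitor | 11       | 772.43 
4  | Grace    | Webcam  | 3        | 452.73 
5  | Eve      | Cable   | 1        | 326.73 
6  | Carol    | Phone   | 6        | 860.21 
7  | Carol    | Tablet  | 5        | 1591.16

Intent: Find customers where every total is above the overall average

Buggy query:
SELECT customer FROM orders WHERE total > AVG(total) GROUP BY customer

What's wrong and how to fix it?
Bug: AVG() is an aggregate; it can't sit directly in WHERE

Fix: Use a subquery for AVG and a HAVING MIN(...) filter so the condition holds for every row in the group

Corrected query:
SELECT customer FROM orders GROUP BY customer HAVING MIN(total) > (SELECT AVG(total) FROM orders)

Result:
(no rows)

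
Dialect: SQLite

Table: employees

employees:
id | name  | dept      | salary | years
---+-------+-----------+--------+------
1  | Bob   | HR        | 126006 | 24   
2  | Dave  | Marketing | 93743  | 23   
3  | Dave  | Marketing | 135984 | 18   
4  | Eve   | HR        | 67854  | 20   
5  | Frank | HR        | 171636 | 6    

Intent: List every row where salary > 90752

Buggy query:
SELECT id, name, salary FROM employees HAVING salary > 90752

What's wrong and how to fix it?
Bug: This is a non-aggregate query (no GROUP BY, no aggregates), so in SQLite the HAVING clause is invalid here; a row-level condition belongs in WHERE

Fix: Replace HAVING with WHERE since the condition applies to individual rows

Corrected query:
SELECT id, name, salary FROM employees WHERE salary > 90752

Result:
id | name  | salary
---+-------+-------
1  | Bob   | 126006
2  | Dave  | 93743 
3  | Dave  | 135984
5  | Frank | 171636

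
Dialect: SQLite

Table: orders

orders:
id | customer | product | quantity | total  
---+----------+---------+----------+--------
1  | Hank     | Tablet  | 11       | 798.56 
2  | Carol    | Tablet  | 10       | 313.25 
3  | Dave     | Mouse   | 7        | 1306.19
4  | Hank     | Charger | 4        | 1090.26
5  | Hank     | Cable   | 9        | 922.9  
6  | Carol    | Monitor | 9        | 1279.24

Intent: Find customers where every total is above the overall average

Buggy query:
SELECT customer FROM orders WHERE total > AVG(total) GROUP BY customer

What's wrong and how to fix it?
Bug: WHERE evaluates per row before aggregation, so AVG() is unavailable

Fix: Use a subquery for AVG and a HAVING MIN(...) filter so the condition holds for every row in the group

Corrected query:
SELECT customer FROM orders GROUP BY customer HAVING MIN(total) > (SELECT AVG(total) FROM orders)

Result:
customer
--------
Dave    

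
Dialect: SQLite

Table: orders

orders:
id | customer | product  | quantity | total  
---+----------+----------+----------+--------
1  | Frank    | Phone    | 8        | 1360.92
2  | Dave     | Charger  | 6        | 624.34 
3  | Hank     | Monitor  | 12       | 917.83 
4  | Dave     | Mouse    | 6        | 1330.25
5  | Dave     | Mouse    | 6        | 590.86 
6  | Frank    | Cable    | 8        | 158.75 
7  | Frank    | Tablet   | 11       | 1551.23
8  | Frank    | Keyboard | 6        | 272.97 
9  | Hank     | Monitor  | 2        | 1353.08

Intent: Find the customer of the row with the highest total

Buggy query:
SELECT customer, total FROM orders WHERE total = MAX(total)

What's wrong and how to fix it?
Bug: WHERE is evaluated per row; an aggregate over the whole table isn't defined there

Fix: Use a subquery: WHERE total = (SELECT MAX(total) FROM orders)

Corrected query:
SELECT customer, total FROM orders WHERE total = (SELECT MAX(total) FROM orders)

Result:
customer | total  
---------+--------
Frank    | 1551.23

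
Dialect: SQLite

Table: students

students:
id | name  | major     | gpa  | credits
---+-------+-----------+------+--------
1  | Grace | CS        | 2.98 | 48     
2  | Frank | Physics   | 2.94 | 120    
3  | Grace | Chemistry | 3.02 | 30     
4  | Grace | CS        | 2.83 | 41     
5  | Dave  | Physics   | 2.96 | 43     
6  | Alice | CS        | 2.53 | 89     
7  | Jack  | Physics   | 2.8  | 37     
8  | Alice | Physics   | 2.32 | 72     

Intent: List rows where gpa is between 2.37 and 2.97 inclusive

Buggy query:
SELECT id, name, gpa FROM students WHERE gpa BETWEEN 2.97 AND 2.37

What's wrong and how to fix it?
Bug: The bounds are reversed; BETWEEN a AND b requires a <= b to match anything

Fix: Write BETWEEN 2.37 AND 2.97

Corrected query:
SELECT id, name, gpa FROM students WHERE gpa BETWEEN 2.37 AND 2.97

Result:
id | name  | gpa 
---+-------+-----
2  | Frank | 2.94
4  | Grace | 2.83
5  | Dave  | 2.96
6  | Alice | 2.53
7  | Jack  | 2.8 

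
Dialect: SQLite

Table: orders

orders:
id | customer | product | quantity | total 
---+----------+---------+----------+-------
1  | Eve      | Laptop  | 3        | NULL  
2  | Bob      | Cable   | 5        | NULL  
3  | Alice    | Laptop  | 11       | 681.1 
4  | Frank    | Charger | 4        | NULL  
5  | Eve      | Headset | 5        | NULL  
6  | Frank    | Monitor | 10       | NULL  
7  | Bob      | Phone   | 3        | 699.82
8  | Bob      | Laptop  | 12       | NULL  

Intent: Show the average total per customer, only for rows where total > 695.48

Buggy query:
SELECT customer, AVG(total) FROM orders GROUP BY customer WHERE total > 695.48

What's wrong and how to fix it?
Bug: Row-level WHERE must come before GROUP BY in the clause order

Fix: Place WHERE between FROM and GROUP BY

Corrected query:
SELECT customer, AVG(total) FROM orders WHERE total > 695.48 GROUP BY customer

Result:
customer | AVG(total)
---------+-----------
Bob      | 699.82    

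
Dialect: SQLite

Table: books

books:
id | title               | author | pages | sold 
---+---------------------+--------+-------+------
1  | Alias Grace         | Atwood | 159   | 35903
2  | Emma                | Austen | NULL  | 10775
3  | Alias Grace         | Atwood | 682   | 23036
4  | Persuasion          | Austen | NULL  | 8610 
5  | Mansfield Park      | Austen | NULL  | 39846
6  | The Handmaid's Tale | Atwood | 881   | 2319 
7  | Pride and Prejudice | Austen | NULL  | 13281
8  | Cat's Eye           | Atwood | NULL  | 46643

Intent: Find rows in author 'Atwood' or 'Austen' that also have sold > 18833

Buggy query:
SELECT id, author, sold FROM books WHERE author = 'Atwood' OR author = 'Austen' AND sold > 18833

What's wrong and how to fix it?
Bug: Without parentheses, AND is evaluated before OR, so the sold filter only applies to the 'Austen' branch

Fix: Group the OR with parentheses (or use IN), then AND the threshold

Corrected query:
SELECT id, author, sold FROM books WHERE (author = 'Atwood' OR author = 'Austen') AND sold > 18833

Result:
id | author | sold 
---+--------+------
1  | Atwood | 35903
3  | Atwood | 23036
5  | Austen | 39846
8  | Atwood | 46643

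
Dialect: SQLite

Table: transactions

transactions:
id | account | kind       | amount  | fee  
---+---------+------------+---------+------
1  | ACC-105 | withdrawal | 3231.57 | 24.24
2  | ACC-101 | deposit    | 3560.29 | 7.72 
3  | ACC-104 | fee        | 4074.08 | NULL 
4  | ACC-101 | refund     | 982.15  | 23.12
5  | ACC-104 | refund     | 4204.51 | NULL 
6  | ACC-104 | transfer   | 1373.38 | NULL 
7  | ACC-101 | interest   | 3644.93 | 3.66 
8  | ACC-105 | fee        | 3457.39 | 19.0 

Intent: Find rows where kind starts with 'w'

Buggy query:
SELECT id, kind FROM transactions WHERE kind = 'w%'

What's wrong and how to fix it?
Bug: '=' compares the literal string including the % character; pattern matching needs LIKE

Fix: Replace '=' with LIKE so 'w%' is treated as a pattern

Corrected query:
SELECT id, kind FROM transactions WHERE kind LIKE 'w%'

Result:
id | kind      
---+-----------
1  | withdrawal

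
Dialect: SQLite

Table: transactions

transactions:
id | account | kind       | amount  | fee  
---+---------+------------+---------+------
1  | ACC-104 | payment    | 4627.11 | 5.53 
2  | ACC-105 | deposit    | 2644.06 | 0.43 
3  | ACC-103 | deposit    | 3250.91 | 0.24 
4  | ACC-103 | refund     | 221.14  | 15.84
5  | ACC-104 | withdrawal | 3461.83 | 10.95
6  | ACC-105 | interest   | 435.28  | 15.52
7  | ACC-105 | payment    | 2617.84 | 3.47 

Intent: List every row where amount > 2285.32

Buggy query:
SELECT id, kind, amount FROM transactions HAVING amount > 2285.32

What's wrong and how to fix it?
Bug: HAVING filters the output of aggregation, but this query has no GROUP BY and no aggregate functions, so SQLite rejects it (HAVING clause on a non-aggregate query); the condition here is per row

Fix: Replace HAVING with WHERE since the condition applies to individual rows

Corrected query:
SELECT id, kind, amount FROM transactions WHERE amount > 2285.32

Result:
id | kind       | amount 
---+------------+--------
1  | payment    | 4627.11
2  | deposit    | 2644.06
3  | deposit    | 3250.91
5  | withdrawal | 3461.83
7  | payment    | 2617.84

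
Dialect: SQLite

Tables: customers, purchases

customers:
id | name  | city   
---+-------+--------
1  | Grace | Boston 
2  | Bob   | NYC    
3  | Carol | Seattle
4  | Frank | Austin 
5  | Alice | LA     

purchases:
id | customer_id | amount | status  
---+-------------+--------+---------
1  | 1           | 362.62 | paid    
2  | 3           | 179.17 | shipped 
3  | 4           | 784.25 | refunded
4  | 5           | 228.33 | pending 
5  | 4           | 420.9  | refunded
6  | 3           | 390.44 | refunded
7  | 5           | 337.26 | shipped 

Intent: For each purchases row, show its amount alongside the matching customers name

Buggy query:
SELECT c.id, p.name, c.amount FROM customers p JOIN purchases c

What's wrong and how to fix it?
Bug: Missing join condition: each purchases row is matched to all customers rows instead of just its own

Fix: Add ON c.customer_id = p.id to the JOIN

Corrected query:
SELECT c.id, p.name, c.amount FROM customers p JOIN purchases c ON c.customer_id = p.id

Result:
id | name  | amount
---+-------+-------
1  | Grace | 362.62
2  | Carol | 179.17
3  | Frank | 784.25
4  | Alice | 228.33
5  | Frank | 420.9 
6  | Carol | 390.44
7  | Alice | 337.26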